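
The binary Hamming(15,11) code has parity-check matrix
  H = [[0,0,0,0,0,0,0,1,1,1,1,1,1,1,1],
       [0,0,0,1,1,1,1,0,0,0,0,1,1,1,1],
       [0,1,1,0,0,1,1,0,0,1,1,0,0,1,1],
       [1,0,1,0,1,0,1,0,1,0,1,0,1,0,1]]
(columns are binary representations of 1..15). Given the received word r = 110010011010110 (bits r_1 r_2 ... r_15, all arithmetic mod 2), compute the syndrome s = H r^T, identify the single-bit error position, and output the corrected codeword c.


s = (1, 1, 1, 1)^T, error position = 15, corrected codeword c = 110010011010111

Compute s = H r^T mod 2 one row at a time:
  s_1 = 1 + 1 + 0 + 1 + 0 + 1 + 1 + 0 = 5 ≡ 1 (mod 2).
  s_2 = 0 + 1 + 0 + 0 + 0 + 1 + 1 + 0 = 3 ≡ 1 (mod 2).
  s_3 = 1 + 0 + 0 + 0 + 0 + 1 + 1 + 0 = 3 ≡ 1 (mod 2).
  s_4 = 1 + 0 + 1 + 0 + 1 + 1 + 1 + 0 = 5 ≡ 1 (mod 2).
s = (1, 1, 1, 1)^T — this equals column 15 of H (binary 1111), so error is at position 15.
Correct: flip bit 15 of r = 110010011010110 to get c = 110010011010111.


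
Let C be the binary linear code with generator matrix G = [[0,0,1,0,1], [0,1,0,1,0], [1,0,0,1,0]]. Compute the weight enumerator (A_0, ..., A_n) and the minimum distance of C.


Weight distribution: A_0 = 1, A_2 = 4, A_4 = 3. Minimum distance d = 2.

Enumerate all 2^3 = 8 messages m ∈ F_2^3.
For each, compute codeword c = mG in F_2^5, then tally its weight.
  m = 000 → c = 00000, weight = 0.
  m = 100 → c = 00101, weight = 2.
  m = 010 → c = 01010, weight = 2.
  m = 110 → c = 01111, weight = 4.
  m = 001 → c = 10010, weight = 2.
  m = 101 → c = 10111, weight = 4.
  m = 011 → c = 11000, weight = 2.
  m = 111 → c = 11101, weight = 4.
Tally weights:
  weight 0: 1 codewords.
  weight 2: 4 codewords.
  weight 4: 3 codewords.
Minimum distance d = smallest w > 0 with A_w > 0 = 2.
Sanity: Σ A_w = 8 = 2^3 = 8 ✓.


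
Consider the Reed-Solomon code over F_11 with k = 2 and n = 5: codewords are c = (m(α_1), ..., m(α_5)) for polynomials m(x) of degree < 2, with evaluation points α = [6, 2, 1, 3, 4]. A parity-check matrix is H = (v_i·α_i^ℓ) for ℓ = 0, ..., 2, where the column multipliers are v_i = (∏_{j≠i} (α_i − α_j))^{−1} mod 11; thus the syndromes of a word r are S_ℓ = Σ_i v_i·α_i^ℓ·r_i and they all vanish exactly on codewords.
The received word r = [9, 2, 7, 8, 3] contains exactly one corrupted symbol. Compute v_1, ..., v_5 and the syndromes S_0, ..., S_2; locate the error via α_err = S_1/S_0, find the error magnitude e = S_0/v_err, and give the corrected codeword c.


S = (6, 3, 7), error at position 1, error magnitude e = 5, c = [4, 2, 7, 8, 3].

Step 1: column multipliers v_i = (∏_{j≠i}(α_i − α_j))^{−1} mod 11.
  i = 1 (α = 6): (6−2)(6−1)(6−3)(6−4) = 4·5·3·2 = 120 ≡ 10, so v_1 = 10^{−1} = 10 (mod 11).
  i = 2 (α = 2): (2−6)(2−1)(2−3)(2−4) = (−4)·1·(−1)·(−2) = −8 ≡ 3, so v_2 = 3^{−1} = 4 (mod 11).
  i = 3 (α = 1): (1−6)(1−2)(1−3)(1−4) = (−5)·(−1)·(−2)·(−3) = 30 ≡ 8, so v_3 = 8^{−1} = 7 (mod 11).
  i = 4 (α = 3): (3−6)(3−2)(3−1)(3−4) = (−3)·1·2·(−1) = 6 ≡ 6, so v_4 = 6^{−1} = 2 (mod 11).
  i = 5 (α = 4): (4−6)(4−2)(4−1)(4−3) = (−2)·2·3·1 = −12 ≡ 10, so v_5 = 10^{−1} = 10 (mod 11).
  v = [10, 4, 7, 2, 10].
Step 2: syndromes of r = [9, 2, 7, 8, 3] (all sums mod 11).
  S_0 = Σ v_i r_i = 10·9 + 4·2 + 7·7 + 2·8 + 10·3 = 193 ≡ 6.
  S_1 = Σ v_i α_i r_i = 10·6·9 + 4·2·2 + 7·1·7 + 2·3·8 + 10·4·3 = 773 ≡ 3.
  α_i^2 mod 11 = [3, 4, 1, 9, 5].
  S_2 = Σ v_i α_i^2 r_i = 10·3·9 + 4·4·2 + 7·1·7 + 2·9·8 + 10·5·3 = 645 ≡ 7.
  S = (6, 3, 7) ≠ 0, so r is not a codeword (an error is present).
Step 3: locate the error. For a single error e at position i, S_ℓ = v_i·e·α_i^ℓ, so α_err = S_1/S_0.
  S_0^{−1} = 6^{−1} = 2 (mod 11), so α_err = 3·2 = 6 ≡ 6 = α_1. Error position i = 1.
  Consistency check: S_2/S_1 = 7·4 = 28 ≡ 6 = α_err ✓ (single-error assumption holds).
Step 4: error magnitude e = S_0/v_1 = S_0·∏_{j≠1}(α_1 − α_j) = 6·10 = 60 ≡ 5 (mod 11).
Step 5: correct position 1: c_1 = r_1 − e = 9 − 5 ≡ 4 (mod 11). Hence c = [4, 2, 7, 8, 3].
  Check: interpolating c through the α_i gives m(x) = 1 + 6·x (degree < 2) with m(α_i) = c_i for every i, so c is indeed a codeword.


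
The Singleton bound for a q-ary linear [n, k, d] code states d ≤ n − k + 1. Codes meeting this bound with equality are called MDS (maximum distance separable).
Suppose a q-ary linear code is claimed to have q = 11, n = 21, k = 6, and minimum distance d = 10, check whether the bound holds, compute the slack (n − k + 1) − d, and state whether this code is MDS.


Singleton RHS = n − k + 1 = 16, slack = 6, bound satisfied, not MDS.

Singleton bound: d ≤ n − k + 1.
Here n = 21, k = 6, so n − k + 1 = 16.
Given d = 10, check d ≤ 16: YES.
Slack = (n − k + 1) − d = 6.
The code is NOT MDS (slack = 6 > 0).
Description: the claimed parameters are [21, 6, 10]_11; such a code would be non-MDS.


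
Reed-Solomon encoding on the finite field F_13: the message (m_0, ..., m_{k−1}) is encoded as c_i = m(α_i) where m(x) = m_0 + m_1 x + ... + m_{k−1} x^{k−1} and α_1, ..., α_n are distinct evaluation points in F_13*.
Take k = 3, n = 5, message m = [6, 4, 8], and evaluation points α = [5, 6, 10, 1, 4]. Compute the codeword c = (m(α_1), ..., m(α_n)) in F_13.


c = [5, 6, 1, 5, 7]

Message polynomial: m(x) = 6 + 4·x + 8·x^2 (mod 13).
For each evaluation point α_i, compute m(α_i) mod 13:
  α_1 = 5: Horner steps 8 → 5 → 5, so m(5) = 5.
  α_2 = 6: Horner steps 8 → 0 → 6, so m(6) = 6.
  α_3 = 10: Horner steps 8 → 6 → 1, so m(10) = 1.
  α_4 = 1: Horner steps 8 → 12 → 5, so m(1) = 5.
  α_5 = 4: Horner steps 8 → 10 → 7, so m(4) = 7.
Codeword c = [5, 6, 1, 5, 7] ∈ F_13^5.


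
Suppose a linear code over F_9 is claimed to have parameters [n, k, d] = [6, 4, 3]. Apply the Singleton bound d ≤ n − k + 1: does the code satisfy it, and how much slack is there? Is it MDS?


Singleton RHS = n − k + 1 = 3, slack = 0, bound satisfied, MDS.

Singleton bound: d ≤ n − k + 1.
Here n = 6, k = 4, so n − k + 1 = 3.
Given d = 3, check d ≤ 3: YES.
Slack = (n − k + 1) − d = 0.
The code is MDS (slack = 0).
Description: the claimed parameters are [6, 4, 3]_9; such a code would be MDS (meets Singleton bound).


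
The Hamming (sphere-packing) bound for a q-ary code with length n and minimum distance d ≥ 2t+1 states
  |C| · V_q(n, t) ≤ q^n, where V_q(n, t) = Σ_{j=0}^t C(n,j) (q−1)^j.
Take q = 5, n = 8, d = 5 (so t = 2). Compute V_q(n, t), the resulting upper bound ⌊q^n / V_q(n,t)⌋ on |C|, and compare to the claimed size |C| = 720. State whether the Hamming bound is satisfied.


V_q(n, t) = 481, q^n = 390625, Hamming bound = 812, |C| = 720 ≤ bound (satisfied).

Step 1: Compute V_q(n, t) = Σ_{j=0}^2 C(n, j) (q−1)^j.
  j = 0: C(8,0)·(4)^0 = 1·1 = 1.
  j = 1: C(8,1)·(4)^1 = 8·4 = 32.
  j = 2: C(8,2)·(4)^2 = 28·16 = 448.
  V_q(n, t) = 1 + 32 + 448 = 481.
Step 2: q^n = 5^8 = 390625.
Step 3: Hamming bound ⌊q^n / V_q(n,t)⌋ = ⌊390625/481⌋ = 812.
Step 4: Compare |C| = 720 to 812: satisfied.
The claimed |C| lies below the Hamming bound.


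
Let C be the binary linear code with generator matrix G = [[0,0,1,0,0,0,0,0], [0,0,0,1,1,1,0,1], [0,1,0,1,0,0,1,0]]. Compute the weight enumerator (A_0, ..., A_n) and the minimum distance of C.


Weight distribution: A_0 = 1, A_1 = 1, A_3 = 1, A_4 = 2, A_5 = 2, A_6 = 1. Minimum distance d = 1.

Enumerate all 2^3 = 8 messages m ∈ F_2^3.
For each, compute codeword c = mG in F_2^8, then tally its weight.
  m = 000 → c = 00000000, weight = 0.
  m = 100 → c = 00100000, weight = 1.
  m = 010 → c = 00011101, weight = 4.
  m = 110 → c = 00111101, weight = 5.
  m = 001 → c = 01010010, weight = 3.
  m = 101 → c = 01110010, weight = 4.
  m = 011 → c = 01001111, weight = 5.
  m = 111 → c = 01101111, weight = 6.
Tally weights:
  weight 0: 1 codewords.
  weight 1: 1 codewords.
  weight 3: 1 codewords.
  weight 4: 2 codewords.
  weight 5: 2 codewords.
  weight 6: 1 codewords.
Minimum distance d = smallest w > 0 with A_w > 0 = 1.
Sanity: Σ A_w = 8 = 2^3 = 8 ✓.


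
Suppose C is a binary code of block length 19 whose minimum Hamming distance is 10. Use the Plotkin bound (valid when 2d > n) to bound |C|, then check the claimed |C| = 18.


Plotkin bound M ≤ 20; given |C| = 18 ≤ bound (satisfied).

Check applicability: 2d = 20, n = 19.
2d − n = 1 > 0, so Plotkin applies.
Compute d/(2d−n) = 10/1 ≈ 10.0000.
⌊d/(2d−n)⌋ = 10.
Plotkin bound: M ≤ 2·10 = 20.
Given |C| = 18, check: satisfied.
This |C| is below the Plotkin bound.


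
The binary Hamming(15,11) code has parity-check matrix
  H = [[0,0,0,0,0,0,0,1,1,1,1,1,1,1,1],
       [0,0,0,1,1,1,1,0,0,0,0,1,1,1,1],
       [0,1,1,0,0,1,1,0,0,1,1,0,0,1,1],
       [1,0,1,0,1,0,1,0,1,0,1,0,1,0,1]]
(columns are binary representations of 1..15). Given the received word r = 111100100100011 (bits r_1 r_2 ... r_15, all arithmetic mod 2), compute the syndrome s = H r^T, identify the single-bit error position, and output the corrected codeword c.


s = (1, 0, 0, 0)^T, error position = 8, corrected codeword c = 111100110100011

Compute s = H r^T mod 2 one row at a time:
  s_1 = 0 + 0 + 1 + 0 + 0 + 0 + 1 + 1 = 3 ≡ 1 (mod 2).
  s_2 = 1 + 0 + 0 + 1 + 0 + 0 + 1 + 1 = 4 ≡ 0 (mod 2).
  s_3 = 1 + 1 + 0 + 1 + 1 + 0 + 1 + 1 = 6 ≡ 0 (mod 2).
  s_4 = 1 + 1 + 0 + 1 + 0 + 0 + 0 + 1 = 4 ≡ 0 (mod 2).
s = (1, 0, 0, 0)^T — this equals column 8 of H (binary 1000), so error is at position 8.
Correct: flip bit 8 of r = 111100100100011 to get c = 111100110100011.


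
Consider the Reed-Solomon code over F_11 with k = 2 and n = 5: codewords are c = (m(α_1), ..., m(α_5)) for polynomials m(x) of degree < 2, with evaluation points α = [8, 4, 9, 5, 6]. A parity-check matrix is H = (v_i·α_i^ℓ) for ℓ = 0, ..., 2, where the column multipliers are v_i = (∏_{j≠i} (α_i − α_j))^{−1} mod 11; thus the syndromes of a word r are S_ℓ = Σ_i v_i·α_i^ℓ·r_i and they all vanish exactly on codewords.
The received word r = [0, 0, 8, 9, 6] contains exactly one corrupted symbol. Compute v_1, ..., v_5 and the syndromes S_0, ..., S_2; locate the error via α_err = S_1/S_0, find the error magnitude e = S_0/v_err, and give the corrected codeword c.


S = (3, 1, 4), error at position 2, error magnitude e = 10, c = [0, 1, 8, 9, 6].

Step 1: column multipliers v_i = (∏_{j≠i}(α_i − α_j))^{−1} mod 11.
  i = 1 (α = 8): (8−4)(8−9)(8−5)(8−6) = 4·(−1)·3·2 = −24 ≡ 9, so v_1 = 9^{−1} = 5 (mod 11).
  i = 2 (α = 4): (4−8)(4−9)(4−5)(4−6) = (−4)·(−5)·(−1)·(−2) = 40 ≡ 7, so v_2 = 7^{−1} = 8 (mod 11).
  i = 3 (α = 9): (9−8)(9−4)(9−5)(9−6) = 1·5·4·3 = 60 ≡ 5, so v_3 = 5^{−1} = 9 (mod 11).
  i = 4 (α = 5): (5−8)(5−4)(5−9)(5−6) = (−3)·1·(−4)·(−1) = −12 ≡ 10, so v_4 = 10^{−1} = 10 (mod 11).
  i = 5 (α = 6): (6−8)(6−4)(6−9)(6−5) = (−2)·2·(−3)·1 = 12 ≡ 1, so v_5 = 1^{−1} = 1 (mod 11).
  v = [5, 8, 9, 10, 1].
Step 2: syndromes of r = [0, 0, 8, 9, 6] (all sums mod 11).
  S_0 = Σ v_i r_i = 5·0 + 8·0 + 9·8 + 10·9 + 1·6 = 168 ≡ 3.
  S_1 = Σ v_i α_i r_i = 5·8·0 + 8·4·0 + 9·9·8 + 10·5·9 + 1·6·6 = 1134 ≡ 1.
  α_i^2 mod 11 = [9, 5, 4, 3, 3].
  S_2 = Σ v_i α_i^2 r_i = 5·9·0 + 8·5·0 + 9·4·8 + 10·3·9 + 1·3·6 = 576 ≡ 4.
  S = (3, 1, 4) ≠ 0, so r is not a codeword (an error is present).
Step 3: locate the error. For a single error e at position i, S_ℓ = v_i·e·α_i^ℓ, so α_err = S_1/S_0.
  S_0^{−1} = 3^{−1} = 4 (mod 11), so α_err = 1·4 = 4 ≡ 4 = α_2. Error position i = 2.
  Consistency check: S_2/S_1 = 4·1 = 4 ≡ 4 = α_err ✓ (single-error assumption holds).
Step 4: error magnitude e = S_0/v_2 = S_0·∏_{j≠2}(α_2 − α_j) = 3·7 = 21 ≡ 10 (mod 11).
Step 5: correct position 2: c_2 = r_2 − e = 0 − 10 ≡ 1 (mod 11). Hence c = [0, 1, 8, 9, 6].
  Check: interpolating c through the α_i gives m(x) = 2 + 8·x (degree < 2) with m(α_i) = c_i for every i, so c is indeed a codeword.


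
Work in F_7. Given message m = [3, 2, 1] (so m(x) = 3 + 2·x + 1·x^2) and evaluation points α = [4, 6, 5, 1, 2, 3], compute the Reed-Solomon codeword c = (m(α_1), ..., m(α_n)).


c = [6, 2, 3, 6, 4, 4]

Message polynomial: m(x) = 3 + 2·x + 1·x^2 (mod 7).
For each evaluation point α_i, compute m(α_i) mod 7:
  α_1 = 4: Horner steps 1 → 6 → 6, so m(4) = 6.
  α_2 = 6: Horner steps 1 → 1 → 2, so m(6) = 2.
  α_3 = 5: Horner steps 1 → 0 → 3, so m(5) = 3.
  α_4 = 1: Horner steps 1 → 3 → 6, so m(1) = 6.
  α_5 = 2: Horner steps 1 → 4 → 4, so m(2) = 4.
  α_6 = 3: Horner steps 1 → 5 → 4, so m(3) = 4.
Codeword c = [6, 2, 3, 6, 4, 4] ∈ F_7^6.


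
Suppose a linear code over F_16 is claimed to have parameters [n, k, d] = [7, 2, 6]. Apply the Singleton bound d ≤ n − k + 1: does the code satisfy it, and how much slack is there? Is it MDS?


Singleton RHS = n − k + 1 = 6, slack = 0, bound satisfied, MDS.

Singleton bound: d ≤ n − k + 1.
Here n = 7, k = 2, so n − k + 1 = 6.
Given d = 6, check d ≤ 6: YES.
Slack = (n − k + 1) − d = 0.
The code is MDS (slack = 0).
Description: the claimed parameters are [7, 2, 6]_16; such a code would be MDS (meets Singleton bound).


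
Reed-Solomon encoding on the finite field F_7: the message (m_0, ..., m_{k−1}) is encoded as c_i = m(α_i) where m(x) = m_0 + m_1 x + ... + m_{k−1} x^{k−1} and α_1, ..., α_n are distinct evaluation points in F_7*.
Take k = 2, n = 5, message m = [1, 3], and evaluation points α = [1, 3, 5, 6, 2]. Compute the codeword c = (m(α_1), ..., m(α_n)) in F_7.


c = [4, 3, 2, 5, 0]

Message polynomial: m(x) = 1 + 3·x (mod 7).
For each evaluation point α_i, compute m(α_i) mod 7:
  α_1 = 1: Horner steps 3 → 4, so m(1) = 4.
  α_2 = 3: Horner steps 3 → 3, so m(3) = 3.
  α_3 = 5: Horner steps 3 → 2, so m(5) = 2.
  α_4 = 6: Horner steps 3 → 5, so m(6) = 5.
  α_5 = 2: Horner steps 3 → 0, so m(2) = 0.
Codeword c = [4, 3, 2, 5, 0] ∈ F_7^5.


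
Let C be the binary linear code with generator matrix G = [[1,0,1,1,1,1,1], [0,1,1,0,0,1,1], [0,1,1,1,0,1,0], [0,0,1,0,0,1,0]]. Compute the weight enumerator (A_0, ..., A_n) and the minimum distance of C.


Weight distribution: A_0 = 1, A_2 = 5, A_4 = 7, A_6 = 3. Minimum distance d = 2.

Enumerate all 2^4 = 16 messages m ∈ F_2^4.
For each, compute codeword c = mG in F_2^7, then tally its weight.
  m = 0000 → c = 0000000, weight = 0.
  m = 1000 → c = 1011111, weight = 6.
  m = 0100 → c = 0110011, weight = 4.
  m = 1100 → c = 1101100, weight = 4.
  m = 0010 → c = 0111010, weight = 4.
  m = 1010 → c = 1100101, weight = 4.
  m = 0110 → c = 0001001, weight = 2.
  m = 1110 → c = 1010110, weight = 4.
  m = 0001 → c = 0010010, weight = 2.
  m = 1001 → c = 1001101, weight = 4.
  m = 0101 → c = 0100001, weight = 2.
  m = 1101 → c = 1111110, weight = 6.
  m = 0011 → c = 0101000, weight = 2.
  m = 1011 → c = 1110111, weight = 6.
  m = 0111 → c = 0011011, weight = 4.
  m = 1111 → c = 1000100, weight = 2.
Tally weights:
  weight 0: 1 codewords.
  weight 2: 5 codewords.
  weight 4: 7 codewords.
  weight 6: 3 codewords.
Minimum distance d = smallest w > 0 with A_w > 0 = 2.
Sanity: Σ A_w = 16 = 2^4 = 16 ✓.


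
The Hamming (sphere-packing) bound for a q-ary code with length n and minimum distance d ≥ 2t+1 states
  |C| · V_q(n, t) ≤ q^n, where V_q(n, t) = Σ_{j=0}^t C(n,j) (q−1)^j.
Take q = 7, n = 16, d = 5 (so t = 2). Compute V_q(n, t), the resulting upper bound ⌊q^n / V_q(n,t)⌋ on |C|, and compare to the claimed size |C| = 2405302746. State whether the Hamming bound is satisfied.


V_q(n, t) = 4417, q^n = 33232930569601, Hamming bound = 7523869270, |C| = 2405302746 ≤ bound (satisfied).

Step 1: Compute V_q(n, t) = Σ_{j=0}^2 C(n, j) (q−1)^j.
  j = 0: C(16,0)·(6)^0 = 1·1 = 1.
  j = 1: C(16,1)·(6)^1 = 16·6 = 96.
  j = 2: C(16,2)·(6)^2 = 120·36 = 4320.
  V_q(n, t) = 1 + 96 + 4320 = 4417.
Step 2: q^n = 7^16 = 33232930569601.
Step 3: Hamming bound ⌊q^n / V_q(n,t)⌋ = ⌊33232930569601/4417⌋ = 7523869270.
Step 4: Compare |C| = 2405302746 to 7523869270: satisfied.
The claimed |C| lies below the Hamming bound.


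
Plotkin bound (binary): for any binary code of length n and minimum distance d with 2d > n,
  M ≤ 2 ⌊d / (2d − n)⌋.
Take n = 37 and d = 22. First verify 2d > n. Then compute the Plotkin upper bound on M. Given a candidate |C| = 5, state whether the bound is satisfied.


Plotkin bound M ≤ 6; given |C| = 5 ≤ bound (satisfied).

Check applicability: 2d = 44, n = 37.
2d − n = 7 > 0, so Plotkin applies.
Compute d/(2d−n) = 22/7 ≈ 3.1429.
⌊d/(2d−n)⌋ = 3.
Plotkin bound: M ≤ 2·3 = 6.
Given |C| = 5, check: satisfied.
This |C| is below the Plotkin bound.


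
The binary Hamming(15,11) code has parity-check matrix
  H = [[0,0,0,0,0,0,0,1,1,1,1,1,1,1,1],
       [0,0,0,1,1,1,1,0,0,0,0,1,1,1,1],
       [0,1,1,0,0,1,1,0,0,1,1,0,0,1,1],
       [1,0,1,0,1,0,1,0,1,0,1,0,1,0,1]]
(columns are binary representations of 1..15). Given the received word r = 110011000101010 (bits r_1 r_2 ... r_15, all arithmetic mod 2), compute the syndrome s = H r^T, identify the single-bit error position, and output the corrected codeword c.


s = (1, 0, 0, 0)^T, error position = 8, corrected codeword c = 110011010101010

Compute s = H r^T mod 2 one row at a time:
  s_1 = 0 + 0 + 1 + 0 + 1 + 0 + 1 + 0 = 3 ≡ 1 (mod 2).
  s_2 = 0 + 1 + 1 + 0 + 1 + 0 + 1 + 0 = 4 ≡ 0 (mod 2).
  s_3 = 1 + 0 + 1 + 0 + 1 + 0 + 1 + 0 = 4 ≡ 0 (mod 2).
  s_4 = 1 + 0 + 1 + 0 + 0 + 0 + 0 + 0 = 2 ≡ 0 (mod 2).
s = (1, 0, 0, 0)^T — this equals column 8 of H (binary 1000), so error is at position 8.
Correct: flip bit 8 of r = 110011000101010 to get c = 110011010101010.


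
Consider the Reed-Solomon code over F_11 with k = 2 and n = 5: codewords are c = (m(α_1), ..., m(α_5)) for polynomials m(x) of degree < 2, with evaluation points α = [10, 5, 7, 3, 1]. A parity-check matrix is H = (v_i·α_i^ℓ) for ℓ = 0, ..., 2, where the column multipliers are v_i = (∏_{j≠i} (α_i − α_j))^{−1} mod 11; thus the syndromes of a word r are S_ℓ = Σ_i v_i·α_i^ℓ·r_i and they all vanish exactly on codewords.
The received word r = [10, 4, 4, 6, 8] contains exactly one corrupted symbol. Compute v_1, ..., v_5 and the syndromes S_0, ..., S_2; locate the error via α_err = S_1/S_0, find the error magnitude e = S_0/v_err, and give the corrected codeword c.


S = (9, 8, 1), error at position 3, error magnitude e = 2, c = [10, 4, 2, 6, 8].

Step 1: column multipliers v_i = (∏_{j≠i}(α_i − α_j))^{−1} mod 11.
  i = 1 (α = 10): (10−5)(10−7)(10−3)(10−1) = 5·3·7·9 = 945 ≡ 10, so v_1 = 10^{−1} = 10 (mod 11).
  i = 2 (α = 5): (5−10)(5−7)(5−3)(5−1) = (−5)·(−2)·2·4 = 80 ≡ 3, so v_2 = 3^{−1} = 4 (mod 11).
  i = 3 (α = 7): (7−10)(7−5)(7−3)(7−1) = (−3)·2·4·6 = −144 ≡ 10, so v_3 = 10^{−1} = 10 (mod 11).
  i = 4 (α = 3): (3−10)(3−5)(3−7)(3−1) = (−7)·(−2)·(−4)·2 = −112 ≡ 9, so v_4 = 9^{−1} = 5 (mod 11).
  i = 5 (α = 1): (1−10)(1−5)(1−7)(1−3) = (−9)·(−4)·(−6)·(−2) = 432 ≡ 3, so v_5 = 3^{−1} = 4 (mod 11).
  v = [10, 4, 10, 5, 4].
Step 2: syndromes of r = [10, 4, 4, 6, 8] (all sums mod 11).
  S_0 = Σ v_i r_i = 10·10 + 4·4 + 10·4 + 5·6 + 4·8 = 218 ≡ 9.
  S_1 = Σ v_i α_i r_i = 10·10·10 + 4·5·4 + 10·7·4 + 5·3·6 + 4·1·8 = 1482 ≡ 8.
  α_i^2 mod 11 = [1, 3, 5, 9, 1].
  S_2 = Σ v_i α_i^2 r_i = 10·1·10 + 4·3·4 + 10·5·4 + 5·9·6 + 4·1·8 = 650 ≡ 1.
  S = (9, 8, 1) ≠ 0, so r is not a codeword (an error is present).
Step 3: locate the error. For a single error e at position i, S_ℓ = v_i·e·α_i^ℓ, so α_err = S_1/S_0.
  S_0^{−1} = 9^{−1} = 5 (mod 11), so α_err = 8·5 = 40 ≡ 7 = α_3. Error position i = 3.
  Consistency check: S_2/S_1 = 1·7 = 7 ≡ 7 = α_err ✓ (single-error assumption holds).
Step 4: error magnitude e = S_0/v_3 = S_0·∏_{j≠3}(α_3 − α_j) = 9·10 = 90 ≡ 2 (mod 11).
Step 5: correct position 3: c_3 = r_3 − e = 4 − 2 ≡ 2 (mod 11). Hence c = [10, 4, 2, 6, 8].
  Check: interpolating c through the α_i gives m(x) = 9 + 10·x (degree < 2) with m(α_i) = c_i for every i, so c is indeed a codeword.


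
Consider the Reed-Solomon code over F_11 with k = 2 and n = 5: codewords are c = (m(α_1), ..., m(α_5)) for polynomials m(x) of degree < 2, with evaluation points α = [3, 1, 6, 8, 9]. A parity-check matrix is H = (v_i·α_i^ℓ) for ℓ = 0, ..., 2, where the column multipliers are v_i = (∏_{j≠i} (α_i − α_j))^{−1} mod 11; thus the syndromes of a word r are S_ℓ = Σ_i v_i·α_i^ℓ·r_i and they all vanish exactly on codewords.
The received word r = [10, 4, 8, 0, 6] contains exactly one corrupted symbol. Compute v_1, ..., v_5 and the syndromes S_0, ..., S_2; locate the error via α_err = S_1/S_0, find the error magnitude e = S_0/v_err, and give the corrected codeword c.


S = (9, 6, 4), error at position 4, error magnitude e = 8, c = [10, 4, 8, 3, 6].

Step 1: column multipliers v_i = (∏_{j≠i}(α_i − α_j))^{−1} mod 11.
  i = 1 (α = 3): (3−1)(3−6)(3−8)(3−9) = 2·(−3)·(−5)·(−6) = −180 ≡ 7, so v_1 = 7^{−1} = 8 (mod 11).
  i = 2 (α = 1): (1−3)(1−6)(1−8)(1−9) = (−2)·(−5)·(−7)·(−8) = 560 ≡ 10, so v_2 = 10^{−1} = 10 (mod 11).
  i = 3 (α = 6): (6−3)(6−1)(6−8)(6−9) = 3·5·(−2)·(−3) = 90 ≡ 2, so v_3 = 2^{−1} = 6 (mod 11).
  i = 4 (α = 8): (8−3)(8−1)(8−6)(8−9) = 5·7·2·(−1) = −70 ≡ 7, so v_4 = 7^{−1} = 8 (mod 11).
  i = 5 (α = 9): (9−3)(9−1)(9−6)(9−8) = 6·8·3·1 = 144 ≡ 1, so v_5 = 1^{−1} = 1 (mod 11).
  v = [8, 10, 6, 8, 1].
Step 2: syndromes of r = [10, 4, 8, 0, 6] (all sums mod 11).
  S_0 = Σ v_i r_i = 8·10 + 10·4 + 6·8 + 8·0 + 1·6 = 174 ≡ 9.
  S_1 = Σ v_i α_i r_i = 8·3·10 + 10·1·4 + 6·6·8 + 8·8·0 + 1·9·6 = 622 ≡ 6.
  α_i^2 mod 11 = [9, 1, 3, 9, 4].
  S_2 = Σ v_i α_i^2 r_i = 8·9·10 + 10·1·4 + 6·3·8 + 8·9·0 + 1·4·6 = 928 ≡ 4.
  S = (9, 6, 4) ≠ 0, so r is not a codeword (an error is present).
Step 3: locate the error. For a single error e at position i, S_ℓ = v_i·e·α_i^ℓ, so α_err = S_1/S_0.
  S_0^{−1} = 9^{−1} = 5 (mod 11), so α_err = 6·5 = 30 ≡ 8 = α_4. Error position i = 4.
  Consistency check: S_2/S_1 = 4·2 = 8 ≡ 8 = α_err ✓ (single-error assumption holds).
Step 4: error magnitude e = S_0/v_4 = S_0·∏_{j≠4}(α_4 − α_j) = 9·7 = 63 ≡ 8 (mod 11).
Step 5: correct position 4: c_4 = r_4 − e = 0 − 8 ≡ 3 (mod 11). Hence c = [10, 4, 8, 3, 6].
  Check: interpolating c through the α_i gives m(x) = 1 + 3·x (degree < 2) with m(α_i) = c_i for every i, so c is indeed a codeword.


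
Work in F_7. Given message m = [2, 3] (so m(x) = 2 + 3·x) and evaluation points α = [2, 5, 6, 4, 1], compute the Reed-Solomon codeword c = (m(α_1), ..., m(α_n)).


c = [1, 3, 6, 0, 5]

Message polynomial: m(x) = 2 + 3·x (mod 7).
For each evaluation point α_i, compute m(α_i) mod 7:
  α_1 = 2: Horner steps 3 → 1, so m(2) = 1.
  α_2 = 5: Horner steps 3 → 3, so m(5) = 3.
  α_3 = 6: Horner steps 3 → 6, so m(6) = 6.
  α_4 = 4: Horner steps 3 → 0, so m(4) = 0.
  α_5 = 1: Horner steps 3 → 5, so m(1) = 5.
Codeword c = [1, 3, 6, 0, 5] ∈ F_7^5.


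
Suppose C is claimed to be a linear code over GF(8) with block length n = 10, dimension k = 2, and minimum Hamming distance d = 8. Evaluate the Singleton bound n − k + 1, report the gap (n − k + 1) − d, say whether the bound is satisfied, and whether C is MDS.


Singleton RHS = n − k + 1 = 9, slack = 1, bound satisfied, not MDS.

Singleton bound: d ≤ n − k + 1.
Here n = 10, k = 2, so n − k + 1 = 9.
Given d = 8, check d ≤ 9: YES.
Slack = (n − k + 1) − d = 1.
The code is NOT MDS (slack = 1 > 0).
Description: the claimed parameters are [10, 2, 8]_8; such a code would be non-MDS.


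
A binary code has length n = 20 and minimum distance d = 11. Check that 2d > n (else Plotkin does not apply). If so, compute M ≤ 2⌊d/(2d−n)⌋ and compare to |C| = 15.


Plotkin bound M ≤ 10; given |C| = 15 > bound (violated).

Check applicability: 2d = 22, n = 20.
2d − n = 2 > 0, so Plotkin applies.
Compute d/(2d−n) = 11/2 ≈ 5.5000.
⌊d/(2d−n)⌋ = 5.
Plotkin bound: M ≤ 2·5 = 10.
Given |C| = 15, check: VIOLATED.
This |C| is above the Plotkin bound, so no binary code with n = 20, d = 11 and 15 codewords exists.


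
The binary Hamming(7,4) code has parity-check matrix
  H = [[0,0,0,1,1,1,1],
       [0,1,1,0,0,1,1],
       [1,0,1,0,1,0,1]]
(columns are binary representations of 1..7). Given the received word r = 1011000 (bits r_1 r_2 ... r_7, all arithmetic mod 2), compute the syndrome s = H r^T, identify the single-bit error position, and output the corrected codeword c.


s = (1, 1, 0)^T, error position = 6, corrected codeword c = 1011010

Compute s = H r^T mod 2 one row at a time:
  s_1 = 1 + 0 + 0 + 0 = 1 ≡ 1 (mod 2).
  s_2 = 0 + 1 + 0 + 0 = 1 ≡ 1 (mod 2).
  s_3 = 1 + 1 + 0 + 0 = 2 ≡ 0 (mod 2).
s = (1, 1, 0)^T — this equals column 6 of H (binary 110), so error is at position 6.
Correct: flip bit 6 of r = 1011000 to get c = 1011010.


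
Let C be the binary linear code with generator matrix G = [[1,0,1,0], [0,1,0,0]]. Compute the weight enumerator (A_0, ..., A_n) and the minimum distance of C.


Weight distribution: A_0 = 1, A_1 = 1, A_2 = 1, A_3 = 1. Minimum distance d = 1.

Enumerate all 2^2 = 4 messages m ∈ F_2^2.
For each, compute codeword c = mG in F_2^4, then tally its weight.
  m = 00 → c = 0000, weight = 0.
  m = 10 → c = 1010, weight = 2.
  m = 01 → c = 0100, weight = 1.
  m = 11 → c = 1110, weight = 3.
Tally weights:
  weight 0: 1 codewords.
  weight 1: 1 codewords.
  weight 2: 1 codewords.
  weight 3: 1 codewords.
Minimum distance d = smallest w > 0 with A_w > 0 = 1.
Sanity: Σ A_w = 4 = 2^2 = 4 ✓.


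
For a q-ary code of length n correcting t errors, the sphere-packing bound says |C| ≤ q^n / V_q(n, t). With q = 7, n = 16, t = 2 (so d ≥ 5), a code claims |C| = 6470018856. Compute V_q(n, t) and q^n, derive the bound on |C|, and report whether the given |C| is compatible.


V_q(n, t) = 4417, q^n = 33232930569601, Hamming bound = 7523869270, |C| = 6470018856 ≤ bound (satisfied).

Step 1: Compute V_q(n, t) = Σ_{j=0}^2 C(n, j) (q−1)^j.
  j = 0: C(16,0)·(6)^0 = 1·1 = 1.
  j = 1: C(16,1)·(6)^1 = 16·6 = 96.
  j = 2: C(16,2)·(6)^2 = 120·36 = 4320.
  V_q(n, t) = 1 + 96 + 4320 = 4417.
Step 2: q^n = 7^16 = 33232930569601.
Step 3: Hamming bound ⌊q^n / V_q(n,t)⌋ = ⌊33232930569601/4417⌋ = 7523869270.
Step 4: Compare |C| = 6470018856 to 7523869270: satisfied.
The claimed |C| lies below the Hamming bound.


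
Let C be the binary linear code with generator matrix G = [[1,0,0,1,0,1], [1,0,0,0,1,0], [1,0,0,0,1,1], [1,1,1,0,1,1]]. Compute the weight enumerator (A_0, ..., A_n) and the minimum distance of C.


Weight distribution: A_0 = 1, A_1 = 1, A_2 = 4, A_3 = 4, A_4 = 3, A_5 = 3. Minimum distance d = 1.

Enumerate all 2^4 = 16 messages m ∈ F_2^4.
For each, compute codeword c = mG in F_2^6, then tally its weight.
  m = 0000 → c = 000000, weight = 0.
  m = 1000 → c = 100101, weight = 3.
  m = 0100 → c = 100010, weight = 2.
  m = 1100 → c = 000111, weight = 3.
  m = 0010 → c = 100011, weight = 3.
  m = 1010 → c = 000110, weight = 2.
  m = 0110 → c = 000001, weight = 1.
  m = 1110 → c = 100100, weight = 2.
  m = 0001 → c = 111011, weight = 5.
  m = 1001 → c = 011110, weight = 4.
  m = 0101 → c = 011001, weight = 3.
  m = 1101 → c = 111100, weight = 4.
  m = 0011 → c = 011000, weight = 2.
  m = 1011 → c = 111101, weight = 5.
  m = 0111 → c = 111010, weight = 4.
  m = 1111 → c = 011111, weight = 5.
Tally weights:
  weight 0: 1 codewords.
  weight 1: 1 codewords.
  weight 2: 4 codewords.
  weight 3: 4 codewords.
  weight 4: 3 codewords.
  weight 5: 3 codewords.
Minimum distance d = smallest w > 0 with A_w > 0 = 1.
Sanity: Σ A_w = 16 = 2^4 = 16 ✓.


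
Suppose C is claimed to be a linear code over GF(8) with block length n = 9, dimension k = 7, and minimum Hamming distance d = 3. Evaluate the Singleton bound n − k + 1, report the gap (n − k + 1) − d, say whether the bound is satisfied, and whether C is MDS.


Singleton RHS = n − k + 1 = 3, slack = 0, bound satisfied, MDS.

Singleton bound: d ≤ n − k + 1.
Here n = 9, k = 7, so n − k + 1 = 3.
Given d = 3, check d ≤ 3: YES.
Slack = (n − k + 1) − d = 0.
The code is MDS (slack = 0).
Description: the claimed parameters are [9, 7, 3]_8; such a code would be MDS (meets Singleton bound).


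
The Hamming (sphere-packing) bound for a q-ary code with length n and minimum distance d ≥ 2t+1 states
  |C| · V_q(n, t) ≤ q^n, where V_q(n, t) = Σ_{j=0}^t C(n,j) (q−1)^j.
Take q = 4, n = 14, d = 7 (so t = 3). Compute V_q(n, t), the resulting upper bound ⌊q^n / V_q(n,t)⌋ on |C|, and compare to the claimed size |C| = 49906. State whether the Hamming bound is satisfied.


V_q(n, t) = 10690, q^n = 268435456, Hamming bound = 25110, |C| = 49906 > bound (violated).

Step 1: Compute V_q(n, t) = Σ_{j=0}^3 C(n, j) (q−1)^j.
  j = 0: C(14,0)·(3)^0 = 1·1 = 1.
  j = 1: C(14,1)·(3)^1 = 14·3 = 42.
  j = 2: C(14,2)·(3)^2 = 91·9 = 819.
  j = 3: C(14,3)·(3)^3 = 364·27 = 9828.
  V_q(n, t) = 1 + 42 + 819 + 9828 = 10690.
Step 2: q^n = 4^14 = 268435456.
Step 3: Hamming bound ⌊q^n / V_q(n,t)⌋ = ⌊268435456/10690⌋ = 25110.
Step 4: Compare |C| = 49906 to 25110: violated.
The claimed |C| lies above the Hamming bound, so no 4-ary code of length 14 with d ≥ 7 can have 49906 codewords.


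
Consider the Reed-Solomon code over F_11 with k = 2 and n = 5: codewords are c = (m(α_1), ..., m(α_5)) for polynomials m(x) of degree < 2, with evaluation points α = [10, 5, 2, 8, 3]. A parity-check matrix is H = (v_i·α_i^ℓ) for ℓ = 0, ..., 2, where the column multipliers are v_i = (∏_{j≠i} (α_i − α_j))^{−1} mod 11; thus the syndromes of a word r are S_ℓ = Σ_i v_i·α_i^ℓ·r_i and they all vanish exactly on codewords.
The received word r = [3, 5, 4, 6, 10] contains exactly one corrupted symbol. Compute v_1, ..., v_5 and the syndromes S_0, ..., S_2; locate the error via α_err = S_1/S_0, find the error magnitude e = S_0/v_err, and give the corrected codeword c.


S = (5, 4, 1), error at position 5, error magnitude e = 2, c = [3, 5, 4, 6, 8].

Step 1: column multipliers v_i = (∏_{j≠i}(α_i − α_j))^{−1} mod 11.
  i = 1 (α = 10): (10−5)(10−2)(10−8)(10−3) = 5·8·2·7 = 560 ≡ 10, so v_1 = 10^{−1} = 10 (mod 11).
  i = 2 (α = 5): (5−10)(5−2)(5−8)(5−3) = (−5)·3·(−3)·2 = 90 ≡ 2, so v_2 = 2^{−1} = 6 (mod 11).
  i = 3 (α = 2): (2−10)(2−5)(2−8)(2−3) = (−8)·(−3)·(−6)·(−1) = 144 ≡ 1, so v_3 = 1^{−1} = 1 (mod 11).
  i = 4 (α = 8): (8−10)(8−5)(8−2)(8−3) = (−2)·3·6·5 = −180 ≡ 7, so v_4 = 7^{−1} = 8 (mod 11).
  i = 5 (α = 3): (3−10)(3−5)(3−2)(3−8) = (−7)·(−2)·1·(−5) = −70 ≡ 7, so v_5 = 7^{−1} = 8 (mod 11).
  v = [10, 6, 1, 8, 8].
Step 2: syndromes of r = [3, 5, 4, 6, 10] (all sums mod 11).
  S_0 = Σ v_i r_i = 10·3 + 6·5 + 1·4 + 8·6 + 8·10 = 192 ≡ 5.
  S_1 = Σ v_i α_i r_i = 10·10·3 + 6·5·5 + 1·2·4 + 8·8·6 + 8·3·10 = 1082 ≡ 4.
  α_i^2 mod 11 = [1, 3, 4, 9, 9].
  S_2 = Σ v_i α_i^2 r_i = 10·1·3 + 6·3·5 + 1·4·4 + 8·9·6 + 8·9·10 = 1288 ≡ 1.
  S = (5, 4, 1) ≠ 0, so r is not a codeword (an error is present).
Step 3: locate the error. For a single error e at position i, S_ℓ = v_i·e·α_i^ℓ, so α_err = S_1/S_0.
  S_0^{−1} = 5^{−1} = 9 (mod 11), so α_err = 4·9 = 36 ≡ 3 = α_5. Error position i = 5.
  Consistency check: S_2/S_1 = 1·3 = 3 ≡ 3 = α_err ✓ (single-error assumption holds).
Step 4: error magnitude e = S_0/v_5 = S_0·∏_{j≠5}(α_5 − α_j) = 5·7 = 35 ≡ 2 (mod 11).
Step 5: correct position 5: c_5 = r_5 − e = 10 − 2 ≡ 8 (mod 11). Hence c = [3, 5, 4, 6, 8].
  Check: interpolating c through the α_i gives m(x) = 7 + 4·x (degree < 2) with m(α_i) = c_i for every i, so c is indeed a codeword.


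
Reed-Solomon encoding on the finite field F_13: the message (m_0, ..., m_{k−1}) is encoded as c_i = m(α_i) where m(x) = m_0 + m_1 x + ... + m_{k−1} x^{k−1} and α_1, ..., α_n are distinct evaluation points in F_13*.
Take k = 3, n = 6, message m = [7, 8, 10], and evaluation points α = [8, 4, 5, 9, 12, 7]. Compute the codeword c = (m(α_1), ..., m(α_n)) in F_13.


c = [9, 4, 11, 5, 9, 7]

Message polynomial: m(x) = 7 + 8·x + 10·x^2 (mod 13).
For each evaluation point α_i, compute m(α_i) mod 13:
  α_1 = 8: Horner steps 10 → 10 → 9, so m(8) = 9.
  α_2 = 4: Horner steps 10 → 9 → 4, so m(4) = 4.
  α_3 = 5: Horner steps 10 → 6 → 11, so m(5) = 11.
  α_4 = 9: Horner steps 10 → 7 → 5, so m(9) = 5.
  α_5 = 12: Horner steps 10 → 11 → 9, so m(12) = 9.
  α_6 = 7: Horner steps 10 → 0 → 7, so m(7) = 7.
Codeword c = [9, 4, 11, 5, 9, 7] ∈ F_13^6.


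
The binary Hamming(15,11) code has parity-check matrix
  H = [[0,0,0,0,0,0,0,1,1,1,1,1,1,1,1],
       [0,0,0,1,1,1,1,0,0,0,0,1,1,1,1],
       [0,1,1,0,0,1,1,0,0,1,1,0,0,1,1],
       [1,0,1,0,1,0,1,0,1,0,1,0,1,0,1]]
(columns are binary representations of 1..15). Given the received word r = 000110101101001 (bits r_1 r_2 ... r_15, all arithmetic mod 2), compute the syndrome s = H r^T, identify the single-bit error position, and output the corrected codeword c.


s = (0, 1, 1, 0)^T, error position = 6, corrected codeword c = 000111101101001

Compute s = H r^T mod 2 one row at a time:
  s_1 = 0 + 1 + 1 + 0 + 1 + 0 + 0 + 1 = 4 ≡ 0 (mod 2).
  s_2 = 1 + 1 + 0 + 1 + 1 + 0 + 0 + 1 = 5 ≡ 1 (mod 2).
  s_3 = 0 + 0 + 0 + 1 + 1 + 0 + 0 + 1 = 3 ≡ 1 (mod 2).
  s_4 = 0 + 0 + 1 + 1 + 1 + 0 + 0 + 1 = 4 ≡ 0 (mod 2).
s = (0, 1, 1, 0)^T — this equals column 6 of H (binary 0110), so error is at position 6.
Correct: flip bit 6 of r = 000110101101001 to get c = 000111101101001.


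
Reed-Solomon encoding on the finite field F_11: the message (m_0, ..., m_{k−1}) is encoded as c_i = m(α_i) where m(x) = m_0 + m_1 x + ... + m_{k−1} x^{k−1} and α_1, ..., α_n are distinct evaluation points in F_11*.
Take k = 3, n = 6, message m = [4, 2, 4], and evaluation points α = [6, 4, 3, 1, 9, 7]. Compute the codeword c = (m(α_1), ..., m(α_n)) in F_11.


c = [6, 10, 2, 10, 5, 5]

Message polynomial: m(x) = 4 + 2·x + 4·x^2 (mod 11).
For each evaluation point α_i, compute m(α_i) mod 11:
  α_1 = 6: Horner steps 4 → 4 → 6, so m(6) = 6.
  α_2 = 4: Horner steps 4 → 7 → 10, so m(4) = 10.
  α_3 = 3: Horner steps 4 → 3 → 2, so m(3) = 2.
  α_4 = 1: Horner steps 4 → 6 → 10, so m(1) = 10.
  α_5 = 9: Horner steps 4 → 5 → 5, so m(9) = 5.
  α_6 = 7: Horner steps 4 → 8 → 5, so m(7) = 5.
Codeword c = [6, 10, 2, 10, 5, 5] ∈ F_11^6.


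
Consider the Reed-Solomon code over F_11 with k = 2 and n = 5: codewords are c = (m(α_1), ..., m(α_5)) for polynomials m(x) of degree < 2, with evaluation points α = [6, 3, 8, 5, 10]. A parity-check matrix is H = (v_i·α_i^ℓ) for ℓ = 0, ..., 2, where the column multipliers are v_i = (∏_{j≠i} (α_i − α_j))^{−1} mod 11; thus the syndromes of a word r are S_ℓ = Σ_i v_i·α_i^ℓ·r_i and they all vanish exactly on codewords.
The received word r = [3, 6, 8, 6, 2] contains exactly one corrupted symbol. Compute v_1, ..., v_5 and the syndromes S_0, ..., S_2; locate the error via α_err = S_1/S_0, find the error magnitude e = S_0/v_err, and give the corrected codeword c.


S = (5, 4, 1), error at position 2, error magnitude e = 5, c = [3, 1, 8, 6, 2].

Step 1: column multipliers v_i = (∏_{j≠i}(α_i − α_j))^{−1} mod 11.
  i = 1 (α = 6): (6−3)(6−8)(6−5)(6−10) = 3·(−2)·1·(−4) = 24 ≡ 2, so v_1 = 2^{−1} = 6 (mod 11).
  i = 2 (α = 3): (3−6)(3−8)(3−5)(3−10) = (−3)·(−5)·(−2)·(−7) = 210 ≡ 1, so v_2 = 1^{−1} = 1 (mod 11).
  i = 3 (α = 8): (8−6)(8−3)(8−5)(8−10) = 2·5·3·(−2) = −60 ≡ 6, so v_3 = 6^{−1} = 2 (mod 11).
  i = 4 (α = 5): (5−6)(5−3)(5−8)(5−10) = (−1)·2·(−3)·(−5) = −30 ≡ 3, so v_4 = 3^{−1} = 4 (mod 11).
  i = 5 (α = 10): (10−6)(10−3)(10−8)(10−5) = 4·7·2·5 = 280 ≡ 5, so v_5 = 5^{−1} = 9 (mod 11).
  v = [6, 1, 2, 4, 9].
Step 2: syndromes of r = [3, 6, 8, 6, 2] (all sums mod 11).
  S_0 = Σ v_i r_i = 6·3 + 1·6 + 2·8 + 4·6 + 9·2 = 82 ≡ 5.
  S_1 = Σ v_i α_i r_i = 6·6·3 + 1·3·6 + 2·8·8 + 4·5·6 + 9·10·2 = 554 ≡ 4.
  α_i^2 mod 11 = [3, 9, 9, 3, 1].
  S_2 = Σ v_i α_i^2 r_i = 6·3·3 + 1·9·6 + 2·9·8 + 4·3·6 + 9·1·2 = 342 ≡ 1.
  S = (5, 4, 1) ≠ 0, so r is not a codeword (an error is present).
Step 3: locate the error. For a single error e at position i, S_ℓ = v_i·e·α_i^ℓ, so α_err = S_1/S_0.
  S_0^{−1} = 5^{−1} = 9 (mod 11), so α_err = 4·9 = 36 ≡ 3 = α_2. Error position i = 2.
  Consistency check: S_2/S_1 = 1·3 = 3 ≡ 3 = α_err ✓ (single-error assumption holds).
Step 4: error magnitude e = S_0/v_2 = S_0·∏_{j≠2}(α_2 − α_j) = 5·1 = 5 ≡ 5 (mod 11).
Step 5: correct position 2: c_2 = r_2 − e = 6 − 5 ≡ 1 (mod 11). Hence c = [3, 1, 8, 6, 2].
  Check: interpolating c through the α_i gives m(x) = 10 + 8·x (degree < 2) with m(α_i) = c_i for every i, so c is indeed a codeword.


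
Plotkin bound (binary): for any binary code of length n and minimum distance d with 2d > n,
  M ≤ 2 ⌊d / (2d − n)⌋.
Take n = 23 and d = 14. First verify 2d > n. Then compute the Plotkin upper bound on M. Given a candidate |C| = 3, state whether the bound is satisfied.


Plotkin bound M ≤ 4; given |C| = 3 ≤ bound (satisfied).

Check applicability: 2d = 28, n = 23.
2d − n = 5 > 0, so Plotkin applies.
Compute d/(2d−n) = 14/5 ≈ 2.8000.
⌊d/(2d−n)⌋ = 2.
Plotkin bound: M ≤ 2·2 = 4.
Given |C| = 3, check: satisfied.
This |C| is below the Plotkin bound.


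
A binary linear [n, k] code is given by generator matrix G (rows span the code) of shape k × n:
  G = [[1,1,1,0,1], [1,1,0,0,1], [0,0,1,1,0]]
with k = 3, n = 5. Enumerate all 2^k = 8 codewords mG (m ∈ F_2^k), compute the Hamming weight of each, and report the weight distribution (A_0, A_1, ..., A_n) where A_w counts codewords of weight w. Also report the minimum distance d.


Weight distribution: A_0 = 1, A_1 = 2, A_2 = 1, A_3 = 1, A_4 = 2, A_5 = 1. Minimum distance d = 1.

Enumerate all 2^3 = 8 messages m ∈ F_2^3.
For each, compute codeword c = mG in F_2^5, then tally its weight.
  m = 000 → c = 00000, weight = 0.
  m = 100 → c = 11101, weight = 4.
  m = 010 → c = 11001, weight = 3.
  m = 110 → c = 00100, weight = 1.
  m = 001 → c = 00110, weight = 2.
  m = 101 → c = 11011, weight = 4.
  m = 011 → c = 11111, weight = 5.
  m = 111 → c = 00010, weight = 1.
Tally weights:
  weight 0: 1 codewords.
  weight 1: 2 codewords.
  weight 2: 1 codewords.
  weight 3: 1 codewords.
  weight 4: 2 codewords.
  weight 5: 1 codewords.
Minimum distance d = smallest w > 0 with A_w > 0 = 1.
Sanity: Σ A_w = 8 = 2^3 = 8 ✓.


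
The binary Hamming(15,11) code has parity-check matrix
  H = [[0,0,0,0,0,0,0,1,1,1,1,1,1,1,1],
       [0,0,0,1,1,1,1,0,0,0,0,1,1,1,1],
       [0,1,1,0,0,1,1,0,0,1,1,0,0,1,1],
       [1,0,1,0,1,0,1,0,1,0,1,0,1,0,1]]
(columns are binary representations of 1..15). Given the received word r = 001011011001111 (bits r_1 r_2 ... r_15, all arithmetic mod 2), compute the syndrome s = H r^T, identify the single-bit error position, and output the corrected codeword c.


s = (0, 0, 0, 1)^T, error position = 1, corrected codeword c = 101011011001111

Compute s = H r^T mod 2 one row at a time:
  s_1 = 1 + 1 + 0 + 0 + 1 + 1 + 1 + 1 = 6 ≡ 0 (mod 2).
  s_2 = 0 + 1 + 1 + 0 + 1 + 1 + 1 + 1 = 6 ≡ 0 (mod 2).
  s_3 = 0 + 1 + 1 + 0 + 0 + 0 + 1 + 1 = 4 ≡ 0 (mod 2).
  s_4 = 0 + 1 + 1 + 0 + 1 + 0 + 1 + 1 = 5 ≡ 1 (mod 2).
s = (0, 0, 0, 1)^T — this equals column 1 of H (binary 0001), so error is at position 1.
Correct: flip bit 1 of r = 001011011001111 to get c = 101011011001111.


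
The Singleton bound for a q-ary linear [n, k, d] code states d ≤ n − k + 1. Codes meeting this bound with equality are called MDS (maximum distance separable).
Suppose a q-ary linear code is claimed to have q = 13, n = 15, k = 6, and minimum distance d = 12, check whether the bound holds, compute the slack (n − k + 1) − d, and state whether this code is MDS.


Singleton RHS = n − k + 1 = 10, slack = -2, bound violated (no such code; not MDS).

Singleton bound: d ≤ n − k + 1.
Here n = 15, k = 6, so n − k + 1 = 10.
Given d = 12, check d ≤ 10: NO.
Slack = (n − k + 1) − d = -2.
The slack is negative: d = 12 exceeds n − k + 1 = 10 by 2, so the Singleton bound is violated and no linear [15, 6, 12]_13 code can exist. In particular it is not MDS (MDS requires d = n − k + 1 exactly).
Description: the claimed parameters are [15, 6, 12]_13; such a code would be impossible (violates the Singleton bound).
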